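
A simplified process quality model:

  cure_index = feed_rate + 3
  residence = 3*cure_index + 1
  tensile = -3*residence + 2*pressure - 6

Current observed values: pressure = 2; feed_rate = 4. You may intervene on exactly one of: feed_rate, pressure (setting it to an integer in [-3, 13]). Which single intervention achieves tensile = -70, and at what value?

set pressure = 1

Intervening on feed_rate: tensile = -9*feed_rate - 32. Reaching -70 requires feed_rate = 38/9, not an integer.
Intervening on pressure: with other inputs at their observed values, tensile = 2*pressure - 72. Solving for -70 gives pressure = 1, within [-3, 13].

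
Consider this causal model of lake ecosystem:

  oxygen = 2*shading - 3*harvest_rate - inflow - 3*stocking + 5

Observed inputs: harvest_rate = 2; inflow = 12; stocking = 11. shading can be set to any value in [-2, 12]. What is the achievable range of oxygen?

-50 to -22

Substituting into the oxygen equation gives oxygen = 2*shading - 46.
Linear in shading, so extremes are at the endpoints: shading = -2 gives oxygen = -50; shading = 12 gives oxygen = -22.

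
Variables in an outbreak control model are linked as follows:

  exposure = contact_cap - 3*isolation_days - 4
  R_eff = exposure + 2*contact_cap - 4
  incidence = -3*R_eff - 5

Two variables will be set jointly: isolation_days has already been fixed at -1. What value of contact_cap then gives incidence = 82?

With isolation_days held at -1:
Substituting into the exposure equation gives exposure = contact_cap - 1.
So R_eff = 3*contact_cap - 5.
incidence becomes -9*contact_cap + 10.
Solve -9*contact_cap + 10 = 82: contact_cap = (82 - 10) / -9 = -8.

contact_cap = -8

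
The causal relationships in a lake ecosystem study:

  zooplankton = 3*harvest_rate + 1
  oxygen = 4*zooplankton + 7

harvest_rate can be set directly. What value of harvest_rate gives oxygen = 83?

Substituting into the oxygen equation gives oxygen = 12*harvest_rate + 11.
Solve 12*harvest_rate + 11 = 83: harvest_rate = (83 - 11) / 12 = 6.

harvest_rate = 6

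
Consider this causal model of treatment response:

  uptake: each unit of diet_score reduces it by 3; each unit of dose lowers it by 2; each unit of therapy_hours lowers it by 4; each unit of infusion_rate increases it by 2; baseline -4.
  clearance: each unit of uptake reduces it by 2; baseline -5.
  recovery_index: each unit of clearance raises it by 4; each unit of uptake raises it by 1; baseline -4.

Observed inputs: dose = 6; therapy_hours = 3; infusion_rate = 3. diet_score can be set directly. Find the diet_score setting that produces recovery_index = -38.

diet_score = -8

Substituting into the uptake equation gives uptake = -3*diet_score - 22.
Substituting into the clearance equation gives clearance = 6*diet_score + 39.
recovery_index becomes 21*diet_score + 130.
Solve 21*diet_score + 130 = -38: diet_score = (-38 - 130) / 21 = -8.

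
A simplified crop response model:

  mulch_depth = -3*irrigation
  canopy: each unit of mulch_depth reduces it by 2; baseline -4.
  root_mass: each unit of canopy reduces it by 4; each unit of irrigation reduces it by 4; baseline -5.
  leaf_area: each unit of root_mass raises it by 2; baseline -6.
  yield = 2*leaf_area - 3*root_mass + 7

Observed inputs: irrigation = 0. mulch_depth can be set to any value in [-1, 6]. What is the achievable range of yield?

-2 to 54

Intervening on mulch_depth fixes its value directly, overriding its dependence on irrigation.
Substituting into the root_mass equation gives root_mass = 8*mulch_depth + 11.
Substituting into the leaf_area equation gives leaf_area = 16*mulch_depth + 16.
So yield = 8*mulch_depth + 6.
Linear in mulch_depth, so extremes are at the endpoints: mulch_depth = -1 gives yield = -2; mulch_depth = 6 gives yield = 54.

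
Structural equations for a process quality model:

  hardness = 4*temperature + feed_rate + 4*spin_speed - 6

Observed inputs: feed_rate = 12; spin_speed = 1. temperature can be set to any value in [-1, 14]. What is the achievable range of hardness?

Substituting into the hardness equation gives hardness = 4*temperature + 10.
Linear in temperature, so extremes are at the endpoints: temperature = -1 gives hardness = 6; temperature = 14 gives hardness = 66.

6 to 66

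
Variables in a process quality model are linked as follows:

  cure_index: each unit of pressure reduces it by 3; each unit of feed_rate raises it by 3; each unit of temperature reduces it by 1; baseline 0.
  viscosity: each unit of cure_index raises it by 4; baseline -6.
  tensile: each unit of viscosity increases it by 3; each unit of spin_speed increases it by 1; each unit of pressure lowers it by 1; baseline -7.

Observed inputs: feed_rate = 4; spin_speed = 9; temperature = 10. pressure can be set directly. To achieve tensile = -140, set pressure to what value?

Substituting into the cure_index equation gives cure_index = -3*pressure + 2.
This gives viscosity = -12*pressure + 2.
Substituting into the tensile equation gives tensile = -37*pressure + 8.
Solve -37*pressure + 8 = -140: pressure = (-140 - 8) / -37 = 4.

pressure = 4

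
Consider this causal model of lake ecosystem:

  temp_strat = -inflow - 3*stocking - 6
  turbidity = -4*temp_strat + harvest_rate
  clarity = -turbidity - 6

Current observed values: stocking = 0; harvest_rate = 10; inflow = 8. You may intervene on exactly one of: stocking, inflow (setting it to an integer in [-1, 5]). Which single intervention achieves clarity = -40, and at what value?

Intervening on stocking: clarity = -12*stocking - 72. Reaching -40 requires stocking = -8/3, not an integer.
Intervening on inflow: with other inputs at their observed values, clarity = -4*inflow - 40. Solving for -40 gives inflow = 0, within [-1, 5].

set inflow = 0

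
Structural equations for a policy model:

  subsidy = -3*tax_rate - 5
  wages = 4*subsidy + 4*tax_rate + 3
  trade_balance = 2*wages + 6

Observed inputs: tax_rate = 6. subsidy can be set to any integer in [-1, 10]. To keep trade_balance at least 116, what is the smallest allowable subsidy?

Intervening on subsidy fixes its value directly, overriding its dependence on tax_rate.
Substituting into the wages equation gives wages = 4*subsidy + 27.
This gives trade_balance = 8*subsidy + 60.
Require 8*subsidy + 60 ≥ 116, so subsidy ≥ 7.
The smallest integer in [-1, 10] satisfying this is 7.

subsidy = 7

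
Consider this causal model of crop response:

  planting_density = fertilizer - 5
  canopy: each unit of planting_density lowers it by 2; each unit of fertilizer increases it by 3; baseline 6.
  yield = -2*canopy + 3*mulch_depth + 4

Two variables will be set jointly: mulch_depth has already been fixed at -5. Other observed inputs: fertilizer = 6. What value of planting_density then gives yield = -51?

With mulch_depth held at -5:
Intervening on planting_density fixes its value directly, overriding its dependence on fertilizer.
Substituting into the canopy equation gives canopy = -2*planting_density + 24.
Substituting into the yield equation gives yield = 4*planting_density - 59.
Solve 4*planting_density - 59 = -51: planting_density = (-51 + 59) / 4 = 2.

planting_density = 2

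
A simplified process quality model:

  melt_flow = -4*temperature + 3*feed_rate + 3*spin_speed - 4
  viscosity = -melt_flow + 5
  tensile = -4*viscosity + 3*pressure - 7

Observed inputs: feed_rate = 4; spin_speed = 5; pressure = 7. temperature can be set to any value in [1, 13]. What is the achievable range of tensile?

-122 to 70

Substituting into the melt_flow equation gives melt_flow = -4*temperature + 23.
Substituting into the viscosity equation gives viscosity = 4*temperature - 18.
Substituting into the tensile equation gives tensile = -16*temperature + 86.
Linear in temperature, so extremes are at the endpoints: temperature = 1 gives tensile = 70; temperature = 13 gives tensile = -122.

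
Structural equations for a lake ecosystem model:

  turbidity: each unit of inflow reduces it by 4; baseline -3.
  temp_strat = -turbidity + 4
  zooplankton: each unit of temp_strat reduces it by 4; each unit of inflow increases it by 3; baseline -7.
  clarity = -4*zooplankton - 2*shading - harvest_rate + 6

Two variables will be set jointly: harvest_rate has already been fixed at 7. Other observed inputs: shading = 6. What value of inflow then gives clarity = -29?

With harvest_rate held at 7:
Substituting into the temp_strat equation gives temp_strat = 4*inflow + 7.
Substituting into the zooplankton equation gives zooplankton = -13*inflow - 35.
clarity becomes 52*inflow + 127.
Solve 52*inflow + 127 = -29: inflow = (-29 - 127) / 52 = -3.

inflow = -3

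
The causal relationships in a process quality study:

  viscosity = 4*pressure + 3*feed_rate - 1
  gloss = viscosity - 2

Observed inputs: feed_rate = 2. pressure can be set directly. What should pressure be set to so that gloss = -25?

Substituting into the viscosity equation gives viscosity = 4*pressure + 5.
gloss becomes 4*pressure + 3.
Solve 4*pressure + 3 = -25: pressure = (-25 - 3) / 4 = -7.

pressure = -7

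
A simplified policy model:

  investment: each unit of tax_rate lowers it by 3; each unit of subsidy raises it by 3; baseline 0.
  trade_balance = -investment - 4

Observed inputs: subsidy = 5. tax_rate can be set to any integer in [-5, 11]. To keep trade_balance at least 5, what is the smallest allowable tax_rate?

tax_rate = 8

Substituting into the investment equation gives investment = -3*tax_rate + 15.
Substituting into the trade_balance equation gives trade_balance = 3*tax_rate - 19.
Require 3*tax_rate - 19 ≥ 5, so tax_rate ≥ 8.
The smallest integer in [-5, 11] satisfying this is 8.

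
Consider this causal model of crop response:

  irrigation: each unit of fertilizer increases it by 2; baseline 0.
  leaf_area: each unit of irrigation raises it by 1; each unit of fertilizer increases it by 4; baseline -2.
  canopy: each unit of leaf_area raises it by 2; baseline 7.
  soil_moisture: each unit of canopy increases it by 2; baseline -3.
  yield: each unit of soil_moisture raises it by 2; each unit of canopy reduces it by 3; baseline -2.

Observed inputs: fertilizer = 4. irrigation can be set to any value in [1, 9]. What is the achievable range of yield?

Intervening on irrigation fixes its value directly, overriding its dependence on fertilizer.
Substituting into the leaf_area equation gives leaf_area = irrigation + 14.
Substituting into the canopy equation gives canopy = 2*irrigation + 35.
Substituting into the soil_moisture equation gives soil_moisture = 4*irrigation + 67.
Substituting into the yield equation gives yield = 2*irrigation + 27.
Linear in irrigation, so extremes are at the endpoints: irrigation = 1 gives yield = 29; irrigation = 9 gives yield = 45.

29 to 45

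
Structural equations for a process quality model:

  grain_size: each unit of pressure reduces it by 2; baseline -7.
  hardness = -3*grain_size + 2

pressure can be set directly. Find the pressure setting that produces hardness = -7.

pressure = -5

Substituting into the hardness equation gives hardness = 6*pressure + 23.
Solve 6*pressure + 23 = -7: pressure = (-7 - 23) / 6 = -5.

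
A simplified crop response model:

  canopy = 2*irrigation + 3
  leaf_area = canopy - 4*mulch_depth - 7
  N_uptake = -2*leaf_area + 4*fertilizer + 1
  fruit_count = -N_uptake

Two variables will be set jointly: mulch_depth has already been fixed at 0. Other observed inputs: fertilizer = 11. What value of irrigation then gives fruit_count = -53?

With mulch_depth held at 0:
Substituting into the leaf_area equation gives leaf_area = 2*irrigation - 4.
So N_uptake = -4*irrigation + 53.
This gives fruit_count = 4*irrigation - 53.
Solve 4*irrigation - 53 = -53: irrigation = (-53 + 53) / 4 = 0.

irrigation = 0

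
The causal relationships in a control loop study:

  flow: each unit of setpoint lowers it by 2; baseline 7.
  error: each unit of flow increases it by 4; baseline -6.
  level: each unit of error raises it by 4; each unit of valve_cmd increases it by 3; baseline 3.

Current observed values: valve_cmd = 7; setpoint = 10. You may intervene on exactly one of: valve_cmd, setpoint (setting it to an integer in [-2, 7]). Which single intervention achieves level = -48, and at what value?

Intervening on valve_cmd: level = 3*valve_cmd - 229. Reaching -48 requires valve_cmd = 181/3, not an integer.
Intervening on setpoint: with other inputs at their observed values, level = -32*setpoint + 112. Solving for -48 gives setpoint = 5, within [-2, 7].

set setpoint = 5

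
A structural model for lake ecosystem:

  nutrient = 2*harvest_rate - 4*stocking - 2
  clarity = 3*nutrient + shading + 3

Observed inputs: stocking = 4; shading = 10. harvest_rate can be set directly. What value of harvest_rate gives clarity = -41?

Substituting into the nutrient equation gives nutrient = 2*harvest_rate - 18.
Substituting into the clarity equation gives clarity = 6*harvest_rate - 41.
Solve 6*harvest_rate - 41 = -41: harvest_rate = (-41 + 41) / 6 = 0.

harvest_rate = 0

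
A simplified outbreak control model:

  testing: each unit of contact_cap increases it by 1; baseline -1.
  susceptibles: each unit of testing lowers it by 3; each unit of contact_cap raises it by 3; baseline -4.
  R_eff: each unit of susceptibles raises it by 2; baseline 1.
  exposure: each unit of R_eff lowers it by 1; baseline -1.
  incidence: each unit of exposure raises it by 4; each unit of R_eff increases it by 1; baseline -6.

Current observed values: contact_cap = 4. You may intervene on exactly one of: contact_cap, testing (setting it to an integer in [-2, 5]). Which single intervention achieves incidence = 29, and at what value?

set testing = 5

Intervening on contact_cap: the paths from contact_cap to incidence cancel (net effect zero), leaving incidence = -7; 29 is unreachable this way.
Intervening on testing: with other inputs at their observed values, incidence = 18*testing - 61. Solving for 29 gives testing = 5, within [-2, 5].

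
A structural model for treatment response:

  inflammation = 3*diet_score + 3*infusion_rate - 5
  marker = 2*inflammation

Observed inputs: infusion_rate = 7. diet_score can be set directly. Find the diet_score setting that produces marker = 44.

Substituting into the inflammation equation gives inflammation = 3*diet_score + 16.
Substituting into the marker equation gives marker = 6*diet_score + 32.
Solve 6*diet_score + 32 = 44: diet_score = (44 - 32) / 6 = 2.

diet_score = 2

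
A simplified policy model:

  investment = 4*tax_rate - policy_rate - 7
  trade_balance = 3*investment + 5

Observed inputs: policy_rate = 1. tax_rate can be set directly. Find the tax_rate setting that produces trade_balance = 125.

tax_rate = 12

Substituting into the investment equation gives investment = 4*tax_rate - 8.
Substituting into the trade_balance equation gives trade_balance = 12*tax_rate - 19.
Solve 12*tax_rate - 19 = 125: tax_rate = (125 + 19) / 12 = 12.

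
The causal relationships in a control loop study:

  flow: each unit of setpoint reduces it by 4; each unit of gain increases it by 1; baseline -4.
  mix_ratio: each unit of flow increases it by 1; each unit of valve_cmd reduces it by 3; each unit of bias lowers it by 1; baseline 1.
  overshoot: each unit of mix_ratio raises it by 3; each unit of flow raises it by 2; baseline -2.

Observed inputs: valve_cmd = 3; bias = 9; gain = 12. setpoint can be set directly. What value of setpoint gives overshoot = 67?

setpoint = -4

Substituting into the flow equation gives flow = -4*setpoint + 8.
Substituting into the mix_ratio equation gives mix_ratio = -4*setpoint - 9.
So overshoot = -20*setpoint - 13.
Solve -20*setpoint - 13 = 67: setpoint = (67 + 13) / -20 = -4.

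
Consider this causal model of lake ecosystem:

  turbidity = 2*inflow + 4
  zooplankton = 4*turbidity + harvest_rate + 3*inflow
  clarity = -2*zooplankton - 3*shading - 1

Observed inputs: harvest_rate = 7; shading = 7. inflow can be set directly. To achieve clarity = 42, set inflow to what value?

Substituting into the zooplankton equation gives zooplankton = 11*inflow + 23.
This gives clarity = -22*inflow - 68.
Solve -22*inflow - 68 = 42: inflow = (42 + 68) / -22 = -5.

inflow = -5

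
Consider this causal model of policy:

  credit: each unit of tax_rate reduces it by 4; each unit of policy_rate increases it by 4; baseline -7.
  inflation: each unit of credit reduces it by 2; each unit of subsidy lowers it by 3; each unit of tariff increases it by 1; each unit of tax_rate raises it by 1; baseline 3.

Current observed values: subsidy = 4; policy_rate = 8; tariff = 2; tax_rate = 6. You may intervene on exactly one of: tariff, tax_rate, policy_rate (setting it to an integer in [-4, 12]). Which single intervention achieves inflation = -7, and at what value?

set tariff = -2

Intervening on tariff: with other inputs at their observed values, inflation = tariff - 5. Solving for -7 gives tariff = -2, within [-4, 12].
Intervening on tax_rate: inflation = 9*tax_rate - 57. Reaching -7 requires tax_rate = 50/9, not an integer.
Intervening on policy_rate: inflation = -8*policy_rate + 61. Reaching -7 requires policy_rate = 17/2, not an integer.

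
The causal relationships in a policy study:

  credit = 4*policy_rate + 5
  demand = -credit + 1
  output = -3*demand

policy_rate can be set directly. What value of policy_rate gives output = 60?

Substituting into the demand equation gives demand = -4*policy_rate - 4.
So output = 12*policy_rate + 12.
Solve 12*policy_rate + 12 = 60: policy_rate = (60 - 12) / 12 = 4.

policy_rate = 4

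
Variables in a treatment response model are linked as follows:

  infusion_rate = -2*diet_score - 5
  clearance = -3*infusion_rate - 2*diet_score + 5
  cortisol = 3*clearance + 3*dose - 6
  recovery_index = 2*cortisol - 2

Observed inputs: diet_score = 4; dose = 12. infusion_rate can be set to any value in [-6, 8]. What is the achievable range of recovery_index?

-104 to 148

Intervening on infusion_rate fixes its value directly, overriding its dependence on diet_score.
Substituting into the clearance equation gives clearance = -3*infusion_rate - 3.
Substituting into the cortisol equation gives cortisol = -9*infusion_rate + 21.
Substituting into the recovery_index equation gives recovery_index = -18*infusion_rate + 40.
Linear in infusion_rate, so extremes are at the endpoints: infusion_rate = -6 gives recovery_index = 148; infusion_rate = 8 gives recovery_index = -104.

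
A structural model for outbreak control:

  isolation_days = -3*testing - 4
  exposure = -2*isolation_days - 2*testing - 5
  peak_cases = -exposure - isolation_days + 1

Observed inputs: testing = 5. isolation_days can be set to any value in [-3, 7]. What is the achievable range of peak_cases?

13 to 23

Intervening on isolation_days fixes its value directly, overriding its dependence on testing.
Substituting into the exposure equation gives exposure = -2*isolation_days - 15.
Substituting into the peak_cases equation gives peak_cases = isolation_days + 16.
Linear in isolation_days, so extremes are at the endpoints: isolation_days = -3 gives peak_cases = 13; isolation_days = 7 gives peak_cases = 23.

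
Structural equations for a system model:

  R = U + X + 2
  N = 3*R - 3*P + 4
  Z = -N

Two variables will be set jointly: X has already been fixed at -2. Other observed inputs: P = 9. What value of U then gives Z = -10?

With X held at -2:
Substituting into the R equation gives R = U.
Substituting into the N equation gives N = 3*U - 23.
Z becomes -3*U + 23.
Solve -3*U + 23 = -10: U = (-10 - 23) / -3 = 11.

U = 11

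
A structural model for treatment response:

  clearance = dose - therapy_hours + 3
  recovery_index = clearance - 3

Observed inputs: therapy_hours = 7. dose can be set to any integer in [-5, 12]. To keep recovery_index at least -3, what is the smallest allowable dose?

Substituting into the clearance equation gives clearance = dose - 4.
Substituting into the recovery_index equation gives recovery_index = dose - 7.
Require dose - 7 ≥ -3, so dose ≥ 4.
The smallest integer in [-5, 12] satisfying this is 4.

dose = 4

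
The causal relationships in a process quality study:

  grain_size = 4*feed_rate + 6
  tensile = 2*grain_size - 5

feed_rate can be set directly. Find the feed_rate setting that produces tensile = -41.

feed_rate = -6

Substituting into the tensile equation gives tensile = 8*feed_rate + 7.
Solve 8*feed_rate + 7 = -41: feed_rate = (-41 - 7) / 8 = -6.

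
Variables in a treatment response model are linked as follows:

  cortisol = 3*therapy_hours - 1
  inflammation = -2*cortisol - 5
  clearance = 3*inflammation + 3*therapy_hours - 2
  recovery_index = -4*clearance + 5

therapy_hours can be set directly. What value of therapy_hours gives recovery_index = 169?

therapy_hours = 2

Substituting into the inflammation equation gives inflammation = -6*therapy_hours - 3.
Substituting into the clearance equation gives clearance = -15*therapy_hours - 11.
Substituting into the recovery_index equation gives recovery_index = 60*therapy_hours + 49.
Solve 60*therapy_hours + 49 = 169: therapy_hours = (169 - 49) / 60 = 2.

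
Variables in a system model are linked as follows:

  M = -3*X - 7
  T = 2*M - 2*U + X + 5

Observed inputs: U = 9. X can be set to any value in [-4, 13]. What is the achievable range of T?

-92 to -7

Substituting into the T equation gives T = -5*X - 27.
Linear in X, so extremes are at the endpoints: X = -4 gives T = -7; X = 13 gives T = -92.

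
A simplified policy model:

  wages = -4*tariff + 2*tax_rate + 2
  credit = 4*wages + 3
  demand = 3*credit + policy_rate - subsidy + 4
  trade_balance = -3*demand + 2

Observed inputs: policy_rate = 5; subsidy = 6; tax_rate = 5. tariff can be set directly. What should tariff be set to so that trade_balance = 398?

tariff = 6

Substituting into the wages equation gives wages = -4*tariff + 12.
Substituting into the credit equation gives credit = -16*tariff + 51.
This gives demand = -48*tariff + 156.
This gives trade_balance = 144*tariff - 466.
Solve 144*tariff - 466 = 398: tariff = (398 + 466) / 144 = 6.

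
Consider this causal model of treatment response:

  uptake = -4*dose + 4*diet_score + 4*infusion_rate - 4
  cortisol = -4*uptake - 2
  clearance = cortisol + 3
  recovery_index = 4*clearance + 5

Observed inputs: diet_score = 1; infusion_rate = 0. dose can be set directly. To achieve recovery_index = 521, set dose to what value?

dose = 8

Substituting into the uptake equation gives uptake = -4*dose.
cortisol becomes 16*dose - 2.
clearance becomes 16*dose + 1.
Substituting into the recovery_index equation gives recovery_index = 64*dose + 9.
Solve 64*dose + 9 = 521: dose = (521 - 9) / 64 = 8.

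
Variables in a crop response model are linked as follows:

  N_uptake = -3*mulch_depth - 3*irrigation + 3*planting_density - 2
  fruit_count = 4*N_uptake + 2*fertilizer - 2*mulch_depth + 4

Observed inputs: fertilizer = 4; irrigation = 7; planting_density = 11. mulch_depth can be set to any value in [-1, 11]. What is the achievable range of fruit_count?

-102 to 66

Substituting into the N_uptake equation gives N_uptake = -3*mulch_depth + 10.
Substituting into the fruit_count equation gives fruit_count = -14*mulch_depth + 52.
Linear in mulch_depth, so extremes are at the endpoints: mulch_depth = -1 gives fruit_count = 66; mulch_depth = 11 gives fruit_count = -102.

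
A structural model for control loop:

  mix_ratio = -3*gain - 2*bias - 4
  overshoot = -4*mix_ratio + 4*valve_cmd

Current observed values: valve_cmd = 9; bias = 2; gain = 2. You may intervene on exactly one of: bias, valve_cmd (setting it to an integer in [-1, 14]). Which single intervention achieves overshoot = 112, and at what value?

set valve_cmd = 14

Intervening on bias: overshoot = 8*bias + 76. Reaching 112 requires bias = 9/2, not an integer.
Intervening on valve_cmd: with other inputs at their observed values, overshoot = 4*valve_cmd + 56. Solving for 112 gives valve_cmd = 14, within [-1, 14].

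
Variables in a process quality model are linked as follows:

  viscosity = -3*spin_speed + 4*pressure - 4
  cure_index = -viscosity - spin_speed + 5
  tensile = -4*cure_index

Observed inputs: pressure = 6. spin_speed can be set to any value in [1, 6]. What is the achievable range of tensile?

12 to 52

Substituting into the viscosity equation gives viscosity = -3*spin_speed + 20.
Substituting into the cure_index equation gives cure_index = 2*spin_speed - 15.
Substituting into the tensile equation gives tensile = -8*spin_speed + 60.
Linear in spin_speed, so extremes are at the endpoints: spin_speed = 1 gives tensile = 52; spin_speed = 6 gives tensile = 12.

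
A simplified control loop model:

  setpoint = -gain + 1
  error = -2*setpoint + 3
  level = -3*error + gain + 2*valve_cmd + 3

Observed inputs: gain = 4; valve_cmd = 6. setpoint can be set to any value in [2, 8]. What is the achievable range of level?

22 to 58

Intervening on setpoint fixes its value directly, overriding its dependence on gain.
Substituting into the level equation gives level = 6*setpoint + 10.
Linear in setpoint, so extremes are at the endpoints: setpoint = 2 gives level = 22; setpoint = 8 gives level = 58.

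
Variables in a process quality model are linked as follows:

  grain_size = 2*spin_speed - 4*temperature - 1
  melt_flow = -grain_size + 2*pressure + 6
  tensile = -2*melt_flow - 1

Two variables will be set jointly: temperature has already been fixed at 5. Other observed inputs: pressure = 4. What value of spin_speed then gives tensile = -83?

spin_speed = -3

With temperature held at 5:
Substituting into the grain_size equation gives grain_size = 2*spin_speed - 21.
Substituting into the melt_flow equation gives melt_flow = -2*spin_speed + 35.
tensile becomes 4*spin_speed - 71.
Solve 4*spin_speed - 71 = -83: spin_speed = (-83 + 71) / 4 = -3.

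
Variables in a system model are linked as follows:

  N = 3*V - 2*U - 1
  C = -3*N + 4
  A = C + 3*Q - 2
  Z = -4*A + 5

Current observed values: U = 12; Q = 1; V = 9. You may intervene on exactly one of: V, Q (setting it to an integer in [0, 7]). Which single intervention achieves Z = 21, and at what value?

Intervening on V: Z = 36*V - 315. Reaching 21 requires V = 28/3, not an integer.
Intervening on Q: with other inputs at their observed values, Z = -12*Q + 21. Solving for 21 gives Q = 0, within [0, 7].

set Q = 0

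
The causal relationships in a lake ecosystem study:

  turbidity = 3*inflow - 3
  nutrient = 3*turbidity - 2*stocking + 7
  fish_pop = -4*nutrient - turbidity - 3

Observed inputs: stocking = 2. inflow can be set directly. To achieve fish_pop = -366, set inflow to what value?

inflow = 10

Substituting into the nutrient equation gives nutrient = 9*inflow - 6.
Substituting into the fish_pop equation gives fish_pop = -39*inflow + 24.
Solve -39*inflow + 24 = -366: inflow = (-366 - 24) / -39 = 10.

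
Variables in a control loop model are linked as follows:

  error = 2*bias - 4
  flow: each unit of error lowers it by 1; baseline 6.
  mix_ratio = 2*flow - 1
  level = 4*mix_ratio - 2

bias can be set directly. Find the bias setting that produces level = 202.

Substituting into the flow equation gives flow = -2*bias + 10.
Substituting into the mix_ratio equation gives mix_ratio = -4*bias + 19.
Substituting into the level equation gives level = -16*bias + 74.
Solve -16*bias + 74 = 202: bias = (202 - 74) / -16 = -8.

bias = -8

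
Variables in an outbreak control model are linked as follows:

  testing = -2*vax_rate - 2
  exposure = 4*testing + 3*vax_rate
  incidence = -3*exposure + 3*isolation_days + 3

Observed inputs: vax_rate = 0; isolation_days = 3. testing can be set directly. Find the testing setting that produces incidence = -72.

testing = 7

Intervening on testing fixes its value directly, overriding its dependence on vax_rate.
Substituting into the exposure equation gives exposure = 4*testing.
Substituting into the incidence equation gives incidence = -12*testing + 12.
Solve -12*testing + 12 = -72: testing = (-72 - 12) / -12 = 7.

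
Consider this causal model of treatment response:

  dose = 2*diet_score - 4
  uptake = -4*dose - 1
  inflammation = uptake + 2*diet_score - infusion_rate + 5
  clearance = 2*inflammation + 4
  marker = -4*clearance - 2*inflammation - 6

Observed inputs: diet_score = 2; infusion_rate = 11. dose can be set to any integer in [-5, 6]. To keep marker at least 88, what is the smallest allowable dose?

Intervening on dose fixes its value directly, overriding its dependence on diet_score.
Substituting into the inflammation equation gives inflammation = -4*dose - 3.
Substituting into the clearance equation gives clearance = -8*dose - 2.
Substituting into the marker equation gives marker = 40*dose + 8.
Require 40*dose + 8 ≥ 88, so dose ≥ 2.
The smallest integer in [-5, 6] satisfying this is 2.

dose = 2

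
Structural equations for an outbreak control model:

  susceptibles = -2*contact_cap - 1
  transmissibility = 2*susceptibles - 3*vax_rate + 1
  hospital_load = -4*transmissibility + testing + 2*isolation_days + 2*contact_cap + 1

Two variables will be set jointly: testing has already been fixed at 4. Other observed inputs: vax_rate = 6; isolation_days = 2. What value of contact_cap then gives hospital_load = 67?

With testing held at 4:
Substituting into the transmissibility equation gives transmissibility = -4*contact_cap - 19.
Substituting into the hospital_load equation gives hospital_load = 18*contact_cap + 85.
Solve 18*contact_cap + 85 = 67: contact_cap = (67 - 85) / 18 = -1.

contact_cap = -1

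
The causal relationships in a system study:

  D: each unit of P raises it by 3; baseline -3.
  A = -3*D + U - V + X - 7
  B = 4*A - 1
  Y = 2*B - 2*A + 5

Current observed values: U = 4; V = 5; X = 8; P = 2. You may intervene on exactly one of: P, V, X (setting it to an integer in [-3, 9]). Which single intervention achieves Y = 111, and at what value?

set P = -1

Intervening on P: with other inputs at their observed values, Y = -54*P + 57. Solving for 111 gives P = -1, within [-3, 9].
Intervening on V: Y = -6*V - 21. Reaching 111 requires V = -22, outside [-3, 9].
Intervening on X: Y = 6*X - 99. Reaching 111 requires X = 35, outside [-3, 9].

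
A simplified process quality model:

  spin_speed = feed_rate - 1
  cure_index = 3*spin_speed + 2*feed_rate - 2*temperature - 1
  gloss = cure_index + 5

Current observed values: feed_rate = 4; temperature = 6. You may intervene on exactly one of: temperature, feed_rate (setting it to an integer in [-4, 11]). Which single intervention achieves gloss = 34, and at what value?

Intervening on temperature: gloss = -2*temperature + 21. Reaching 34 requires temperature = -13/2, not an integer.
Intervening on feed_rate: with other inputs at their observed values, gloss = 5*feed_rate - 11. Solving for 34 gives feed_rate = 9, within [-4, 11].

set feed_rate = 9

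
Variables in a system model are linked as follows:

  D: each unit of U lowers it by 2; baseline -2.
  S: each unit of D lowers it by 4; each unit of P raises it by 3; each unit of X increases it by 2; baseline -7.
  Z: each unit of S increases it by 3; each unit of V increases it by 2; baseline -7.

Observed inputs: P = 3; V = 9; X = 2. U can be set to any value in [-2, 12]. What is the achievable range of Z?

Substituting into the S equation gives S = 8*U + 14.
So Z = 24*U + 53.
Linear in U, so extremes are at the endpoints: U = -2 gives Z = 5; U = 12 gives Z = 341.

5 to 341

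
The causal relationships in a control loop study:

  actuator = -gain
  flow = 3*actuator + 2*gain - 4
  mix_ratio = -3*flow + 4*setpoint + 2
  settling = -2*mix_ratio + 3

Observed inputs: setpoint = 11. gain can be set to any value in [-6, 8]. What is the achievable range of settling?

Substituting into the flow equation gives flow = -gain - 4.
Substituting into the mix_ratio equation gives mix_ratio = 3*gain + 58.
Substituting into the settling equation gives settling = -6*gain - 113.
Linear in gain, so extremes are at the endpoints: gain = -6 gives settling = -77; gain = 8 gives settling = -161.

-161 to -77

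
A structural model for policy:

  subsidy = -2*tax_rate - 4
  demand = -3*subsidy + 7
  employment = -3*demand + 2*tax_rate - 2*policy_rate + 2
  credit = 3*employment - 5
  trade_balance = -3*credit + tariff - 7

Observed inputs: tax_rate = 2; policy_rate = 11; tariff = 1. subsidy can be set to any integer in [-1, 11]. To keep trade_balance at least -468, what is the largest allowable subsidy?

subsidy = 10

Intervening on subsidy fixes its value directly, overriding its dependence on tax_rate.
Substituting into the employment equation gives employment = 9*subsidy - 37.
So credit = 27*subsidy - 116.
Substituting into the trade_balance equation gives trade_balance = -81*subsidy + 342.
Require -81*subsidy + 342 ≥ -468, so subsidy ≤ 10.
The largest integer in [-1, 11] satisfying this is 10.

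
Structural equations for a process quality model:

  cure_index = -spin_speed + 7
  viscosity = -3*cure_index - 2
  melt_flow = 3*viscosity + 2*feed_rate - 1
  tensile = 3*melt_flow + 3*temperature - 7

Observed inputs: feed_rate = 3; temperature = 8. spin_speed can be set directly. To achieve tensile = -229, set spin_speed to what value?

Substituting into the viscosity equation gives viscosity = 3*spin_speed - 23.
Substituting into the melt_flow equation gives melt_flow = 9*spin_speed - 64.
So tensile = 27*spin_speed - 175.
Solve 27*spin_speed - 175 = -229: spin_speed = (-229 + 175) / 27 = -2.

spin_speed = -2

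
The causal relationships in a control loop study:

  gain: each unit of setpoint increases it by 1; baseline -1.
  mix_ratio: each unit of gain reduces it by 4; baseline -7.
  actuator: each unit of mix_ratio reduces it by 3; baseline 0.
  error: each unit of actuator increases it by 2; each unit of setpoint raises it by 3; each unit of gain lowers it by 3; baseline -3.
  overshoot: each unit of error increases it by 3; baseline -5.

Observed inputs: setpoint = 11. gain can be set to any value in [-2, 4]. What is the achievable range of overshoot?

85 to 463

Intervening on gain fixes its value directly, overriding its dependence on setpoint.
Substituting into the actuator equation gives actuator = 12*gain + 21.
Substituting into the error equation gives error = 21*gain + 72.
overshoot becomes 63*gain + 211.
Linear in gain, so extremes are at the endpoints: gain = -2 gives overshoot = 85; gain = 4 gives overshoot = 463.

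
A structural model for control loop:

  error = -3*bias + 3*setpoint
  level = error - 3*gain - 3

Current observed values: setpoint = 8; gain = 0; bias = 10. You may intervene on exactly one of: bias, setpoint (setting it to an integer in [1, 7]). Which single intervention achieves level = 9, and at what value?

Intervening on bias: with other inputs at their observed values, level = -3*bias + 21. Solving for 9 gives bias = 4, within [1, 7].
Intervening on setpoint: level = 3*setpoint - 33. Reaching 9 requires setpoint = 14, outside [1, 7].

set bias = 4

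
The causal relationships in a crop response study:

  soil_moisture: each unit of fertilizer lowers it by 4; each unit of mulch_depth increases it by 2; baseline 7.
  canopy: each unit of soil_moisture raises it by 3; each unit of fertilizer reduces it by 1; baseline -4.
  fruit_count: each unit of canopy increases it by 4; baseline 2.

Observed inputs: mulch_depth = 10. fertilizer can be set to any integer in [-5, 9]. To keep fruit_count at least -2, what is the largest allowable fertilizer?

fertilizer = 6

Substituting into the soil_moisture equation gives soil_moisture = -4*fertilizer + 27.
Substituting into the canopy equation gives canopy = -13*fertilizer + 77.
So fruit_count = -52*fertilizer + 310.
Require -52*fertilizer + 310 ≥ -2, so fertilizer ≤ 6.
The largest integer in [-5, 9] satisfying this is 6.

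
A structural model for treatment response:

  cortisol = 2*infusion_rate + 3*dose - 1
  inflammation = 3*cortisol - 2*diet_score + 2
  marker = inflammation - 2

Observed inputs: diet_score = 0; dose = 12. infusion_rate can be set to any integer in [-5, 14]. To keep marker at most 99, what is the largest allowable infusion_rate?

Substituting into the cortisol equation gives cortisol = 2*infusion_rate + 35.
Substituting into the inflammation equation gives inflammation = 6*infusion_rate + 107.
Substituting into the marker equation gives marker = 6*infusion_rate + 105.
Require 6*infusion_rate + 105 ≤ 99, so infusion_rate ≤ -1.
The largest integer in [-5, 14] satisfying this is -1.

infusion_rate = -1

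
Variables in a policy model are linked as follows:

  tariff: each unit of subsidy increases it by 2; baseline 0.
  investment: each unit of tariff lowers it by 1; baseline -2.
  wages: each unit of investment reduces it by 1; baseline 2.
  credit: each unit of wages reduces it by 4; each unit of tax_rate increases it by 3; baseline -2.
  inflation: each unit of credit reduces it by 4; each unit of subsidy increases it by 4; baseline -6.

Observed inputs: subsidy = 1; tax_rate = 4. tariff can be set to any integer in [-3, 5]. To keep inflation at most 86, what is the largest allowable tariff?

tariff = 4

Intervening on tariff fixes its value directly, overriding its dependence on subsidy.
Substituting into the wages equation gives wages = tariff + 4.
This gives credit = -4*tariff - 6.
Substituting into the inflation equation gives inflation = 16*tariff + 22.
Require 16*tariff + 22 ≤ 86, so tariff ≤ 4.
The largest integer in [-3, 5] satisfying this is 4.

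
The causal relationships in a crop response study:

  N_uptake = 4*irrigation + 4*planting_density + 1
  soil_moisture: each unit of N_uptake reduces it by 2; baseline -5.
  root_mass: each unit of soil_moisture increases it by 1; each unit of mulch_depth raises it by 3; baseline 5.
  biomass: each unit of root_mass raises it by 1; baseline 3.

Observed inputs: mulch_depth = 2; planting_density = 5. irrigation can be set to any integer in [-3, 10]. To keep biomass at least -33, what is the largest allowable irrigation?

Substituting into the N_uptake equation gives N_uptake = 4*irrigation + 21.
Substituting into the soil_moisture equation gives soil_moisture = -8*irrigation - 47.
Substituting into the root_mass equation gives root_mass = -8*irrigation - 36.
Substituting into the biomass equation gives biomass = -8*irrigation - 33.
Require -8*irrigation - 33 ≥ -33, so irrigation ≤ 0.
The largest integer in [-3, 10] satisfying this is 0.

irrigation = 0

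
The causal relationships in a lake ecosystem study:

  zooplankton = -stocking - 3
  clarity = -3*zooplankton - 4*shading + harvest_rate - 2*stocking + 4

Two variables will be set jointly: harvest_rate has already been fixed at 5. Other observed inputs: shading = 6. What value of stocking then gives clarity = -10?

stocking = -4

With harvest_rate held at 5:
Substituting into the clarity equation gives clarity = stocking - 6.
Solve stocking - 6 = -10: stocking = (-10 + 6) / 1 = -4.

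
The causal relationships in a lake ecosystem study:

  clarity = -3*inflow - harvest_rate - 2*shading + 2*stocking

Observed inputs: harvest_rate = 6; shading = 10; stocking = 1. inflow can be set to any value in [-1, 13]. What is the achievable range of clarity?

Substituting into the clarity equation gives clarity = -3*inflow - 24.
Linear in inflow, so extremes are at the endpoints: inflow = -1 gives clarity = -21; inflow = 13 gives clarity = -63.

-63 to -21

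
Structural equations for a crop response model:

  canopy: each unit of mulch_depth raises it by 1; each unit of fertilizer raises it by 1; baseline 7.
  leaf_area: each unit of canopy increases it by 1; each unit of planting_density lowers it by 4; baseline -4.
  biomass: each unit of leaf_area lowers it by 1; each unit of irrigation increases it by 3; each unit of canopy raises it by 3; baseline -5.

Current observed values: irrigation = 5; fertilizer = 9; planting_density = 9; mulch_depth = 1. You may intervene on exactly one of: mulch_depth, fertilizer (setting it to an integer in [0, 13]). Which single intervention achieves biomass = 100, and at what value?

Intervening on mulch_depth: with other inputs at their observed values, biomass = 2*mulch_depth + 82. Solving for 100 gives mulch_depth = 9, within [0, 13].
Intervening on fertilizer: biomass = 2*fertilizer + 66. Reaching 100 requires fertilizer = 17, outside [0, 13].

set mulch_depth = 9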